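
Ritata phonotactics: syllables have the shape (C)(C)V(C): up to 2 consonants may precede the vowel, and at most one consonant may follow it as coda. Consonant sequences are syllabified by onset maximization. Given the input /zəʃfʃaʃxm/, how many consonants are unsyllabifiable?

The consonants /x/, /m/ cannot be parsed into a legal (C)(C)V(C) syllable (at most one coda consonant is licensed; onsets may contain at most 2 consonants).

2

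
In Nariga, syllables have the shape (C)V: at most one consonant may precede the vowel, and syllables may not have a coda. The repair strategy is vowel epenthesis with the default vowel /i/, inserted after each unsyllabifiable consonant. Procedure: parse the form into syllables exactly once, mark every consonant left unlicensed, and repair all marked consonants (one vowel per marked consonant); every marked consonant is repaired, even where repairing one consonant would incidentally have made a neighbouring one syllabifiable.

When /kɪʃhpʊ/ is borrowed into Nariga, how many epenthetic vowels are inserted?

2

The unsyllabifiable consonants are /ʃ/, /h/; each receives one epenthetic vowel.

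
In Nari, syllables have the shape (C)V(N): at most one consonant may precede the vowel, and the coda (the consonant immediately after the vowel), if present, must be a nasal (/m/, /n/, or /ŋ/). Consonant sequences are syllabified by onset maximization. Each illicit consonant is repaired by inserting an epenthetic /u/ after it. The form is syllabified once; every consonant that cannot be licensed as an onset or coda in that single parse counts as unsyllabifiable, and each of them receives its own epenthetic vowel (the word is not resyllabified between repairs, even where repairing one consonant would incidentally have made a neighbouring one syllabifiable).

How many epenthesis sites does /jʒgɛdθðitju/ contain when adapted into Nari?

5

The unsyllabifiable consonants are /j/, /ʒ/, /d/, /θ/, /t/; each receives one epenthetic vowel.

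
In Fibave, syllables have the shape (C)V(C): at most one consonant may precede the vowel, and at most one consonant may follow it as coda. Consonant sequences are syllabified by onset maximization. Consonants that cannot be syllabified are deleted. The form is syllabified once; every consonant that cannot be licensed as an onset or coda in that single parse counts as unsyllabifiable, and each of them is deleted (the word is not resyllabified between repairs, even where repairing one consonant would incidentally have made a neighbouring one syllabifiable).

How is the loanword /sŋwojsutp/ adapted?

Under (C)V(C), the unsyllabifiable consonants are /s/, /ŋ/, /p/ (at most one coda consonant is licensed; onsets are limited to one consonant).
Deleting the stranded consonants removes /s/, /ŋ/, /p/.

wojsut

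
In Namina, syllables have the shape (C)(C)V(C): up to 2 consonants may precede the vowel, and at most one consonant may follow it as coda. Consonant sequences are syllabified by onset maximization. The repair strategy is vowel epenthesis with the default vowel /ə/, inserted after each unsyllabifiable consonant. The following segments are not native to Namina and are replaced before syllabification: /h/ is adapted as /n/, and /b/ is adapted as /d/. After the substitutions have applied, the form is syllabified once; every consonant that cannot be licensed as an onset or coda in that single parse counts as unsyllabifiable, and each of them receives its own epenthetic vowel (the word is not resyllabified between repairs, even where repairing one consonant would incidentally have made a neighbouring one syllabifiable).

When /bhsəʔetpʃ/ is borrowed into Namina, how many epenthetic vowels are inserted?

3

After substitution the input is /dnsəʔetpʃ/.
The unsyllabifiable consonants are /d/, /p/, /ʃ/; each receives one epenthetic vowel.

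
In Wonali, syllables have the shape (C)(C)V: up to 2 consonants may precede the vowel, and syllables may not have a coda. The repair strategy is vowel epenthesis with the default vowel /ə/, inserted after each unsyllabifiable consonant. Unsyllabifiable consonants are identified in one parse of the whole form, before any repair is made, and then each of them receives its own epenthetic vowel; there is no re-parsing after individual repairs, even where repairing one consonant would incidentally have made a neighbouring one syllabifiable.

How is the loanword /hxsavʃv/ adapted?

həxsavəʃəvə

The consonants /h/, /v/, /ʃ/, /v/ cannot be parsed into a legal (C)(C)V syllable (no codas are permitted; onsets may contain at most 2 consonants).
Each unlicensed consonant becomes the onset of a new syllable: /h/ → /hə/, /v/ → /və/, /ʃ/ → /ʃə/, /v/ → /və/.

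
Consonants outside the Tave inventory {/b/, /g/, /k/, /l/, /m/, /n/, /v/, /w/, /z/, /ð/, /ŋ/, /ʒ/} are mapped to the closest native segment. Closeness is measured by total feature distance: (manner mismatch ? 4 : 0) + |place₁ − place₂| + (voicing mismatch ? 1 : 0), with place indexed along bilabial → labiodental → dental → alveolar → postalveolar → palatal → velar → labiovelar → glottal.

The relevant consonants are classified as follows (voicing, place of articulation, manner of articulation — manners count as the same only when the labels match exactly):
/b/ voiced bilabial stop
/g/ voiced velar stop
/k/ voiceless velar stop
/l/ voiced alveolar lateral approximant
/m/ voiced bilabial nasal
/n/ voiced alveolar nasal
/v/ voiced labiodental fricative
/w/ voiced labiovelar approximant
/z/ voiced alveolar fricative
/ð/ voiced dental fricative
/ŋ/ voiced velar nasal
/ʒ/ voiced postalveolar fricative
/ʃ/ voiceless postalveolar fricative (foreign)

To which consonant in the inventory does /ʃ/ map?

ʒ

/ʒ/ is closest: same manner (fricative), place distance 0 (postalveolar→postalveolar), voicing differs (+1); total 1. Next closest is /z/ at distance 2.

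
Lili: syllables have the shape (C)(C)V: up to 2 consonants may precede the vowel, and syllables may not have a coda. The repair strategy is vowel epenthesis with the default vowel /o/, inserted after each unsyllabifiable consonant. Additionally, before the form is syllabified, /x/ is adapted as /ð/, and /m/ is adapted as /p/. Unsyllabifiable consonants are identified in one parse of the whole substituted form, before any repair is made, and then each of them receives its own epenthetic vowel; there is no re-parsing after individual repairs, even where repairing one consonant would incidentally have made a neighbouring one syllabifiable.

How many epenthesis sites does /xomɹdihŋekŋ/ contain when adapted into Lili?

3

After substitution the input is /ðopɹdihŋekŋ/.
The unsyllabifiable consonants are /p/, /k/, /ŋ/; each receives one epenthetic vowel.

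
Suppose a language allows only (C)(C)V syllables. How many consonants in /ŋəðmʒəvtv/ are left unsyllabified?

4

Syllabifying with onset maximization leaves /ð/, /v/, /t/, /v/ stranded (no codas are permitted; onsets may contain at most 2 consonants).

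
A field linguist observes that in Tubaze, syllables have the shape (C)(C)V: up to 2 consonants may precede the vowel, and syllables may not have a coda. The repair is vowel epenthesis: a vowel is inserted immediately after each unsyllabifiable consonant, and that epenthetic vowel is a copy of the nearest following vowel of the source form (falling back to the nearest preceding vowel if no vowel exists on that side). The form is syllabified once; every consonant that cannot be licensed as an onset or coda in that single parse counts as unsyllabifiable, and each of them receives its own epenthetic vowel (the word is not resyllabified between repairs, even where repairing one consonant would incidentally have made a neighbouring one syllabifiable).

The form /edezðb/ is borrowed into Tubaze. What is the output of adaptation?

edezeðebe

The consonants /z/, /ð/, /b/ cannot be parsed into a legal (C)(C)V syllable (no codas are permitted; onsets may contain at most 2 consonants).
Inserting the epenthetic vowel yields /z/ → /ze/, /ð/ → /ðe/, /b/ → /be/.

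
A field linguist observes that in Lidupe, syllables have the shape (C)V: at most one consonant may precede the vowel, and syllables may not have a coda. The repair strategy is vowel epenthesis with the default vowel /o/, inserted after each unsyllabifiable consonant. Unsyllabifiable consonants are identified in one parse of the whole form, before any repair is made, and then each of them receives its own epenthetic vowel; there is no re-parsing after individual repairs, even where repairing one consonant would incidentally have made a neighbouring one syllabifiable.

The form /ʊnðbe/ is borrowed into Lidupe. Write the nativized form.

ʊnoðobe

The consonants /n/, /ð/ cannot be parsed into a legal (C)V syllable (no codas are permitted; onsets are limited to one consonant).
Epenthesis after each stranded consonant: /n/ → /no/, /ð/ → /ðo/.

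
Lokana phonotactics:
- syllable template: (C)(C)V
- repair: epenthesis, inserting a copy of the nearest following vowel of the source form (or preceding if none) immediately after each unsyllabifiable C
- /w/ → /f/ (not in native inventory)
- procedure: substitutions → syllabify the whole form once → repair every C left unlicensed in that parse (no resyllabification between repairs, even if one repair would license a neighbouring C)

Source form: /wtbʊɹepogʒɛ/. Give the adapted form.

Substitution: /w/ → /f/, giving /ftbʊɹepogʒɛ/.
Under (C)(C)V, the unsyllabifiable consonants are /f/ (no codas are permitted; onsets may contain at most 2 consonants).
Epenthesis after each stranded consonant: /f/ → /fʊ/.

fʊtbʊɹepogʒɛ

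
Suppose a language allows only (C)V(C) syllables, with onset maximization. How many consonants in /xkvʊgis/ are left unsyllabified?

Under (C)V(C), the unsyllabifiable consonants are /x/, /k/ (at most one coda consonant is licensed; onsets are limited to one consonant).

2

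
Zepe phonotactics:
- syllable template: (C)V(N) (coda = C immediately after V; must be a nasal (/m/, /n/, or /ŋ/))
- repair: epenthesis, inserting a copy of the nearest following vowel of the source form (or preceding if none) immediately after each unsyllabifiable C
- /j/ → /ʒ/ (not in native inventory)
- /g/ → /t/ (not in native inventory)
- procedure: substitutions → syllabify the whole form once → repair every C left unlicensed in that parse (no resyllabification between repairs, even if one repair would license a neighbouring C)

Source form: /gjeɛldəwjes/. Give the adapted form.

Substitution: /g/ → /t/, /j/ → /ʒ/, giving /tʒeɛldəwʒes/.
Syllabifying with onset maximization leaves /t/, /l/, /w/, /s/ stranded (only a nasal (/m/, /n/, or /ŋ/) is licensed in coda position; onsets are limited to one consonant).
Epenthesis after each stranded consonant: /t/ → /te/, /l/ → /lə/, /w/ → /we/, /s/ → /se/.

teʒeɛlədəweʒese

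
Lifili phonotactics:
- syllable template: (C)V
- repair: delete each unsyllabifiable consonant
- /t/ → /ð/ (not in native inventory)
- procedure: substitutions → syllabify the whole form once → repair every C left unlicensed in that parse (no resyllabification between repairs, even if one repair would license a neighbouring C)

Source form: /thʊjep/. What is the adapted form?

Substitution: /t/ → /ð/, giving /ðhʊjep/.
The consonants /ð/, /p/ cannot be parsed into a legal (C)V syllable (no codas are permitted; onsets are limited to one consonant).
Deletion applies to /ð/, /p/.

hʊje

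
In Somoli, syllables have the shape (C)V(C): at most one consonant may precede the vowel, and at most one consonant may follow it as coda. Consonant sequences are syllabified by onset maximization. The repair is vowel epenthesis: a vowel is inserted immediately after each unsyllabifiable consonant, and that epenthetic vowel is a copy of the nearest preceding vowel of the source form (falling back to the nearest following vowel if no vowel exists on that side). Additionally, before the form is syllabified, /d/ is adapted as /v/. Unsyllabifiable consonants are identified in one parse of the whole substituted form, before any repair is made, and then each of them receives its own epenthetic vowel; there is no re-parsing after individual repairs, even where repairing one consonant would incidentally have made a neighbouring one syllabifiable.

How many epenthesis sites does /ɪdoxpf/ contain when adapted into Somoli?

After substitution the input is /ɪvoxpf/.
The unsyllabifiable consonants are /p/, /f/; each receives one epenthetic vowel.

2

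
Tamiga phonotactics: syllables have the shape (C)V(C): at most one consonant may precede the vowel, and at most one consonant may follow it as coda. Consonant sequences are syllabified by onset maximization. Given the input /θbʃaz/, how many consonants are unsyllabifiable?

2

The consonants /θ/, /b/ cannot be parsed into a legal (C)V(C) syllable (at most one coda consonant is licensed; onsets are limited to one consonant).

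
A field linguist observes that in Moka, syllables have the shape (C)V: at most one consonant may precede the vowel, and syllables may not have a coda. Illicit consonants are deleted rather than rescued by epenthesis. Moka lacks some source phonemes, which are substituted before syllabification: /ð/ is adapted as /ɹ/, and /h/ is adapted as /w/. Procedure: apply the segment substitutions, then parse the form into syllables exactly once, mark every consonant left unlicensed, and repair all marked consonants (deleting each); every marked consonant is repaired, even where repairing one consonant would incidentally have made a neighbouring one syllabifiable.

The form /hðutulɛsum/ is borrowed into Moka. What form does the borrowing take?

Substitution: /h/ → /w/, /ð/ → /ɹ/, giving /wɹutulɛsum/.
The consonants /w/, /m/ cannot be parsed into a legal (C)V syllable (no codas are permitted; onsets are limited to one consonant).
Deletion applies to /w/, /m/.

ɹutulɛsu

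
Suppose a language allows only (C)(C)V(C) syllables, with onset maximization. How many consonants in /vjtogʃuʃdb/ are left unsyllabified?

3

The consonants /v/, /d/, /b/ cannot be parsed into a legal (C)(C)V(C) syllable (at most one coda consonant is licensed; onsets may contain at most 2 consonants).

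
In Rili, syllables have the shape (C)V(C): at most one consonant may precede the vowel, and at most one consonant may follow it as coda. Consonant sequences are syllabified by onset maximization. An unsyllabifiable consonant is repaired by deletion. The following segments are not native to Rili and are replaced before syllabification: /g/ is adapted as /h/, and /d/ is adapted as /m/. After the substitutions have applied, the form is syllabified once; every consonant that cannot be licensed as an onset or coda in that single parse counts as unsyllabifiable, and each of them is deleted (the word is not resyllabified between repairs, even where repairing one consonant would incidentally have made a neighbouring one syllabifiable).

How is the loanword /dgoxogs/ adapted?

hoxoh

Substitution: /d/ → /m/, /g/ → /h/, giving /mhoxohs/.
Under (C)V(C), the unsyllabifiable consonants are /m/, /s/ (at most one coda consonant is licensed; onsets are limited to one consonant).
Each unlicensed consonant is deleted: /m/, /s/.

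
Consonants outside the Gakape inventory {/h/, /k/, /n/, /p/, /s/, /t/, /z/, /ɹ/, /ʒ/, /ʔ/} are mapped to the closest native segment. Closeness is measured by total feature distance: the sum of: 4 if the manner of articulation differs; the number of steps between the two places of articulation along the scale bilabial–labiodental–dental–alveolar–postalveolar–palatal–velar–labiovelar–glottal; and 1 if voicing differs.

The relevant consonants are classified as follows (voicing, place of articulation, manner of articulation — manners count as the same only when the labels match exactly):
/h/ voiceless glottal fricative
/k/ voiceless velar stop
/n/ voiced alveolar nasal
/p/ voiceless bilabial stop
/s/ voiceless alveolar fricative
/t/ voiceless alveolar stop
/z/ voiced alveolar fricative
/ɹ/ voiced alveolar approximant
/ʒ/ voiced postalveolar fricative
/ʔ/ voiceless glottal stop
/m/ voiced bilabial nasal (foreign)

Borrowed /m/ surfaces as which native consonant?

/n/ is closest: same manner (nasal), place distance 3 (bilabial→alveolar), same voicing; total 3. Next closest is /p/ at distance 5.

n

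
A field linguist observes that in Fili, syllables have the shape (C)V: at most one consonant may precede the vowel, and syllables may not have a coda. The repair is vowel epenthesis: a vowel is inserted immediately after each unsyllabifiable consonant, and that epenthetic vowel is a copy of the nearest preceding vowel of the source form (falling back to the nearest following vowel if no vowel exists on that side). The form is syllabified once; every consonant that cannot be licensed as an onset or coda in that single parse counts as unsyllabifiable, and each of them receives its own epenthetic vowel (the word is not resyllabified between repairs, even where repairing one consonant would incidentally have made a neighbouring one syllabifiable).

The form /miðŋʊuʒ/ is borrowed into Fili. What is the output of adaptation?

miðiŋʊuʒu

Syllabifying with onset maximization leaves /ð/, /ʒ/ stranded (no codas are permitted; onsets are limited to one consonant).
Inserting the epenthetic vowel yields /ð/ → /ði/, /ʒ/ → /ʒu/.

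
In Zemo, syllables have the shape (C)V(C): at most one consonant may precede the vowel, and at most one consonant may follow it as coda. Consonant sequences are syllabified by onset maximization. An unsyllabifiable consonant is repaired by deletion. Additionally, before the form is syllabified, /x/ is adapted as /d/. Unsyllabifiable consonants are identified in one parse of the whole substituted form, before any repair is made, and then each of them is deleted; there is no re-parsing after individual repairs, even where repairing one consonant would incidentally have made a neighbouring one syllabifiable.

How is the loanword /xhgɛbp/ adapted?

Substitution: /x/ → /d/, giving /dhgɛbp/.
Under (C)V(C), the unsyllabifiable consonants are /d/, /h/, /p/ (at most one coda consonant is licensed; onsets are limited to one consonant).
Each unlicensed consonant is deleted: /d/, /h/, /p/.

gɛb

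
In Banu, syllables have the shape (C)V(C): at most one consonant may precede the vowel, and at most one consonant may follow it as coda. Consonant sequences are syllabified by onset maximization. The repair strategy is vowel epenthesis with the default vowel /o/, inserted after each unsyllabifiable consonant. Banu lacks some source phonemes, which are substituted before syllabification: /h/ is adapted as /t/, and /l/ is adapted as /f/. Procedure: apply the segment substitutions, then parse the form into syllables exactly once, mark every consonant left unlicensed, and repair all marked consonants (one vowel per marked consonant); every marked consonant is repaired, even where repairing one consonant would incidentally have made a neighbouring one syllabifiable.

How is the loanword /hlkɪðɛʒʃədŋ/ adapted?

Substitution: /h/ → /t/, /l/ → /f/, giving /tfkɪðɛʒʃədŋ/.
Under (C)V(C), the unsyllabifiable consonants are /t/, /f/, /ŋ/ (at most one coda consonant is licensed; onsets are limited to one consonant).
Inserting the epenthetic vowel yields /t/ → /to/, /f/ → /fo/, /ŋ/ → /ŋo/.

tofokɪðɛʒʃədŋo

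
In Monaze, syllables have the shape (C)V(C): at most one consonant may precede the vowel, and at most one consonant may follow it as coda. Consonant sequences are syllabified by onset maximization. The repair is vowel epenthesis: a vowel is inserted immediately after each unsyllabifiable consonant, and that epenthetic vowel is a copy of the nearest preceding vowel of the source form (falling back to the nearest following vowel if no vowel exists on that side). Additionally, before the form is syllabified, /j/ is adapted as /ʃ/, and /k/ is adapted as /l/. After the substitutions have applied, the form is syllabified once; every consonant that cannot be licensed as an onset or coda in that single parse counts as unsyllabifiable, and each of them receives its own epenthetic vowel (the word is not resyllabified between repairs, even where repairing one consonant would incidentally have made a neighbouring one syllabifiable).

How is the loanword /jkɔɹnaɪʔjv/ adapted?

ʃɔlɔɹnaɪʔʃɪvɪ

Substitution: /j/ → /ʃ/, /k/ → /l/, giving /ʃlɔɹnaɪʔʃv/.
Under (C)V(C), the unsyllabifiable consonants are /ʃ/, /ʃ/, /v/ (at most one coda consonant is licensed; onsets are limited to one consonant).
Epenthesis after each stranded consonant: /ʃ/ → /ʃɔ/, /ʃ/ → /ʃɪ/, /v/ → /vɪ/.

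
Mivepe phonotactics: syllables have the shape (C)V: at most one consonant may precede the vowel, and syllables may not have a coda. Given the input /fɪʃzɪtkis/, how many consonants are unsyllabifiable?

Syllabifying with onset maximization leaves /ʃ/, /t/, /s/ stranded (no codas are permitted; onsets are limited to one consonant).

3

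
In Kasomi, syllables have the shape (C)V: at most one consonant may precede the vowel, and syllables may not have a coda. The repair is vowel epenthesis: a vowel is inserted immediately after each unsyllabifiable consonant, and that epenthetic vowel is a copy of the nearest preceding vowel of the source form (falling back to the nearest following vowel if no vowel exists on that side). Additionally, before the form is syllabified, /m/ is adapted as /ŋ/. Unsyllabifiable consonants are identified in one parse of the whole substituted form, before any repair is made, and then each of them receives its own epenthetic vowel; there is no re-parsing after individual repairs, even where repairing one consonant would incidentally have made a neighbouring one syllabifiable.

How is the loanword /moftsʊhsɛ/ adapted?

ŋofotosʊhʊsɛ

Substitution: /m/ → /ŋ/, giving /ŋoftsʊhsɛ/.
Syllabifying with onset maximization leaves /f/, /t/, /h/ stranded (no codas are permitted; onsets are limited to one consonant).
Each unlicensed consonant becomes the onset of a new syllable: /f/ → /fo/, /t/ → /to/, /h/ → /hʊ/.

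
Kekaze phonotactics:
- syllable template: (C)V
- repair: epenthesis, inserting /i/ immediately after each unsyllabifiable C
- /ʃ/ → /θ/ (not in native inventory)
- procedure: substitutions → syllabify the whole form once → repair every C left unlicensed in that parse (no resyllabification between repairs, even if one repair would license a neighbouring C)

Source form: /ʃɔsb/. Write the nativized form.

Substitution: /ʃ/ → /θ/, giving /θɔsb/.
The consonants /s/, /b/ cannot be parsed into a legal (C)V syllable (no codas are permitted; onsets are limited to one consonant).
Epenthesis after each stranded consonant: /s/ → /si/, /b/ → /bi/.

θɔsibi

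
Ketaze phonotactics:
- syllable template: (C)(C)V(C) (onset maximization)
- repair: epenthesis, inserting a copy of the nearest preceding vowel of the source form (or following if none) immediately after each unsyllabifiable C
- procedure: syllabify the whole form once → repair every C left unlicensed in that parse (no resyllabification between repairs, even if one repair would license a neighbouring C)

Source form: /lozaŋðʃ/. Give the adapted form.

Syllabifying with onset maximization leaves /ð/, /ʃ/ stranded (at most one coda consonant is licensed; onsets may contain at most 2 consonants).
Each unlicensed consonant becomes the onset of a new syllable: /ð/ → /ða/, /ʃ/ → /ʃa/.

lozaŋðaʃa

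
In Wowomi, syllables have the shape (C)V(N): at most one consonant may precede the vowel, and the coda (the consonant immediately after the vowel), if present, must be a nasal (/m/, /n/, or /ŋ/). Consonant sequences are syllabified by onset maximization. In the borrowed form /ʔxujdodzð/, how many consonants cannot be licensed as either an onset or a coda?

5

Syllabifying with onset maximization leaves /ʔ/, /j/, /d/, /z/, /ð/ stranded (only a nasal (/m/, /n/, or /ŋ/) is licensed in coda position; onsets are limited to one consonant).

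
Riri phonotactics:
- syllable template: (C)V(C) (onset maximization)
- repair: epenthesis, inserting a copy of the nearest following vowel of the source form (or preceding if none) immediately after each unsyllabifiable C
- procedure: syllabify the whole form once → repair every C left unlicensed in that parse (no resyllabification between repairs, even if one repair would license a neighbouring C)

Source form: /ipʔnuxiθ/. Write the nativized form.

Syllabifying with onset maximization leaves /ʔ/ stranded (at most one coda consonant is licensed; onsets are limited to one consonant).
Each unlicensed consonant becomes the onset of a new syllable: /ʔ/ → /ʔu/.

ipʔunuxiθ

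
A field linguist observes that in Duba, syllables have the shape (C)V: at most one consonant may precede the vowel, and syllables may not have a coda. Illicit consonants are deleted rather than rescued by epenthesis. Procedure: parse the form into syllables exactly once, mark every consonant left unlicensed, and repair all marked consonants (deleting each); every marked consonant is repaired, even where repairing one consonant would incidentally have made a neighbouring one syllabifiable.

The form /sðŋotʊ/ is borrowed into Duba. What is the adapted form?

ŋotʊ

Under (C)V, the unsyllabifiable consonants are /s/, /ð/ (no codas are permitted; onsets are limited to one consonant).
Deleting the stranded consonants removes /s/, /ð/.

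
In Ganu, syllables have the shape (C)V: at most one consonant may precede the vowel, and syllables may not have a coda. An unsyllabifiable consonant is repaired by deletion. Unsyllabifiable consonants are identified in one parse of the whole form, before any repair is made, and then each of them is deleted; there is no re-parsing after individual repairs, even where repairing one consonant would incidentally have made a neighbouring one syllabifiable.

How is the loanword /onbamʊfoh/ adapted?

The consonants /n/, /h/ cannot be parsed into a legal (C)V syllable (no codas are permitted; onsets are limited to one consonant).
Deleting the stranded consonants removes /n/, /h/.

obamʊfo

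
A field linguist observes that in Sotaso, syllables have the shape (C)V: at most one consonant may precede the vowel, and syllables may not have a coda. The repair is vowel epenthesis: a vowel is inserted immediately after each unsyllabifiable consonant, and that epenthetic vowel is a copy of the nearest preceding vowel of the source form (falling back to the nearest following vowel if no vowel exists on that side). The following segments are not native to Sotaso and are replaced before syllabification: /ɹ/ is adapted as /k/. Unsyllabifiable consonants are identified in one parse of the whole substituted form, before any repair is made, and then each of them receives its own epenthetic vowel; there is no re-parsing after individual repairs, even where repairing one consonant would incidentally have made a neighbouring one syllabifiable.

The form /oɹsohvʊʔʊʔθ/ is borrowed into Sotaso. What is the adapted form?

Substitution: /ɹ/ → /k/, giving /oksohvʊʔʊʔθ/.
The consonants /k/, /h/, /ʔ/, /θ/ cannot be parsed into a legal (C)V syllable (no codas are permitted; onsets are limited to one consonant).
Each unlicensed consonant becomes the onset of a new syllable: /k/ → /ko/, /h/ → /ho/, /ʔ/ → /ʔʊ/, /θ/ → /θʊ/.

okosohovʊʔʊʔʊθʊ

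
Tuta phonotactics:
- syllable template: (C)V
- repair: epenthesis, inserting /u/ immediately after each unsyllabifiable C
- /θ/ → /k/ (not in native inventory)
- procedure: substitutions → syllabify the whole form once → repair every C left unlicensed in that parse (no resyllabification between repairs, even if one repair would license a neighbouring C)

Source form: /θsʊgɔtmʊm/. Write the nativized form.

Substitution: /θ/ → /k/, giving /ksʊgɔtmʊm/.
Under (C)V, the unsyllabifiable consonants are /k/, /t/, /m/ (no codas are permitted; onsets are limited to one consonant).
Epenthesis after each stranded consonant: /k/ → /ku/, /t/ → /tu/, /m/ → /mu/.

kusʊgɔtumʊmu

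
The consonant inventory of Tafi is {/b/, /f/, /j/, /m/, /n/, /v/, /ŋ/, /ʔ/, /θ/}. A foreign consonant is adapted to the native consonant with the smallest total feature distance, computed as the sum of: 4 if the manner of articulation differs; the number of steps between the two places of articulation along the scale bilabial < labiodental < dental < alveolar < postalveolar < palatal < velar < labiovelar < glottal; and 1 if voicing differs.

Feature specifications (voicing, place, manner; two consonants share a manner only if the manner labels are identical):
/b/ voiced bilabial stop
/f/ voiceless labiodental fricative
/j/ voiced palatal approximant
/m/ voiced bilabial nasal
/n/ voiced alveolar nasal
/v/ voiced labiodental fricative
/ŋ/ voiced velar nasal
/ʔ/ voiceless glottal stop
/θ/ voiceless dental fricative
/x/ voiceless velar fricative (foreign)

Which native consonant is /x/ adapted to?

/θ/ is closest: same manner (fricative), place distance 4 (velar→dental), same voicing; total 4. Next closest is /f/ at distance 5.

θ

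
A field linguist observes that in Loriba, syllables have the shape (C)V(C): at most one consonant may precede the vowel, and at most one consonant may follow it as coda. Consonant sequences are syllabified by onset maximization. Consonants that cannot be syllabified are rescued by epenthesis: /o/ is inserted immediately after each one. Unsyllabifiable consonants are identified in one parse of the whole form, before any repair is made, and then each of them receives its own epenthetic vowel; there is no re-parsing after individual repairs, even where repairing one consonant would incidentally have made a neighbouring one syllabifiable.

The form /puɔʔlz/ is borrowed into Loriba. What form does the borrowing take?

puɔʔlozo

Under (C)V(C), the unsyllabifiable consonants are /l/, /z/ (at most one coda consonant is licensed; onsets are limited to one consonant).
Epenthesis after each stranded consonant: /l/ → /lo/, /z/ → /zo/.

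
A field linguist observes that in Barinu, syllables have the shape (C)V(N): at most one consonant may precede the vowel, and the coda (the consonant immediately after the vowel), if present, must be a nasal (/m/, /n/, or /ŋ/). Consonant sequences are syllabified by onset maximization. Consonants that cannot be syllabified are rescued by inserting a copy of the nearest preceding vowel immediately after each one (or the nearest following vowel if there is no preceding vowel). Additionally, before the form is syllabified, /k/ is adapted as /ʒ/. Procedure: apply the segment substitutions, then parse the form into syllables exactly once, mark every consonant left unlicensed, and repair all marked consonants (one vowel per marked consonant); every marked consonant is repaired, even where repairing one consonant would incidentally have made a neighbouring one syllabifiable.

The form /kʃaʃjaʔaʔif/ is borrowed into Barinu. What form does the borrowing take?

Substitution: /k/ → /ʒ/, giving /ʒʃaʃjaʔaʔif/.
Under (C)V(N), the unsyllabifiable consonants are /ʒ/, /ʃ/, /f/ (only a nasal (/m/, /n/, or /ŋ/) is licensed in coda position; onsets are limited to one consonant).
Epenthesis after each stranded consonant: /ʒ/ → /ʒa/, /ʃ/ → /ʃa/, /f/ → /fi/.

ʒaʃaʃajaʔaʔifi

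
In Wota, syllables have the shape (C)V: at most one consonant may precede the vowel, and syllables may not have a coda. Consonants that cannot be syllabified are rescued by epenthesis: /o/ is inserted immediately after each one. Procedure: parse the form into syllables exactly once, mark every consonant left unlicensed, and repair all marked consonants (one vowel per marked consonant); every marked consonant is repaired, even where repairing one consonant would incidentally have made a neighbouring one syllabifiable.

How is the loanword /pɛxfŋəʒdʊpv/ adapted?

Under (C)V, the unsyllabifiable consonants are /x/, /f/, /ʒ/, /p/, /v/ (no codas are permitted; onsets are limited to one consonant).
Epenthesis after each stranded consonant: /x/ → /xo/, /f/ → /fo/, /ʒ/ → /ʒo/, /p/ → /po/, /v/ → /vo/.

pɛxofoŋəʒodʊpovo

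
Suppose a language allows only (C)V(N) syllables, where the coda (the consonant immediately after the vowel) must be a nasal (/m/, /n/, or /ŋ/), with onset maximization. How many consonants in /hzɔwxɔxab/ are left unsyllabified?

3

Under (C)V(N), the unsyllabifiable consonants are /h/, /w/, /b/ (only a nasal (/m/, /n/, or /ŋ/) is licensed in coda position; onsets are limited to one consonant).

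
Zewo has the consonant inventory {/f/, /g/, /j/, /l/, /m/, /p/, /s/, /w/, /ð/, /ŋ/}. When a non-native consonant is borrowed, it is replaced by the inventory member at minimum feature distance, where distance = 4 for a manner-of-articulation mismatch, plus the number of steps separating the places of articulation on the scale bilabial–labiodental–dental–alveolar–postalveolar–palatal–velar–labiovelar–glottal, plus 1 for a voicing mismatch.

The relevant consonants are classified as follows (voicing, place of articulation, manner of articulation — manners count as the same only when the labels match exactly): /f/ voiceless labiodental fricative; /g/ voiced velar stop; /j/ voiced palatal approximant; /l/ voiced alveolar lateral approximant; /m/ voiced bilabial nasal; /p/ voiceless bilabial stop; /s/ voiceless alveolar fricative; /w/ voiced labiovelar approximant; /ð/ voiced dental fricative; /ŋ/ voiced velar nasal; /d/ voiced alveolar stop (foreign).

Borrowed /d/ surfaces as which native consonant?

g

/g/ is closest: same manner (stop), place distance 3 (alveolar→velar), same voicing; total 3. Next closest is /l/ at distance 4.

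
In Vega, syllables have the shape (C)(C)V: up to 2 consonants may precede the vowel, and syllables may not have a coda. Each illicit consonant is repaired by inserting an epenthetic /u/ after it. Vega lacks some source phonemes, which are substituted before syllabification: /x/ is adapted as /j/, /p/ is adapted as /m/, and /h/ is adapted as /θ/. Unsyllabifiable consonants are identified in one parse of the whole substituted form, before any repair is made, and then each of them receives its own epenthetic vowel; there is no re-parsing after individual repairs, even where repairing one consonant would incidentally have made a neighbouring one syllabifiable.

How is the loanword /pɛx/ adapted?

mɛju

Substitution: /p/ → /m/, /x/ → /j/, giving /mɛj/.
Under (C)(C)V, the unsyllabifiable consonants are /j/ (no codas are permitted; onsets may contain at most 2 consonants).
Each unlicensed consonant becomes the onset of a new syllable: /j/ → /ju/.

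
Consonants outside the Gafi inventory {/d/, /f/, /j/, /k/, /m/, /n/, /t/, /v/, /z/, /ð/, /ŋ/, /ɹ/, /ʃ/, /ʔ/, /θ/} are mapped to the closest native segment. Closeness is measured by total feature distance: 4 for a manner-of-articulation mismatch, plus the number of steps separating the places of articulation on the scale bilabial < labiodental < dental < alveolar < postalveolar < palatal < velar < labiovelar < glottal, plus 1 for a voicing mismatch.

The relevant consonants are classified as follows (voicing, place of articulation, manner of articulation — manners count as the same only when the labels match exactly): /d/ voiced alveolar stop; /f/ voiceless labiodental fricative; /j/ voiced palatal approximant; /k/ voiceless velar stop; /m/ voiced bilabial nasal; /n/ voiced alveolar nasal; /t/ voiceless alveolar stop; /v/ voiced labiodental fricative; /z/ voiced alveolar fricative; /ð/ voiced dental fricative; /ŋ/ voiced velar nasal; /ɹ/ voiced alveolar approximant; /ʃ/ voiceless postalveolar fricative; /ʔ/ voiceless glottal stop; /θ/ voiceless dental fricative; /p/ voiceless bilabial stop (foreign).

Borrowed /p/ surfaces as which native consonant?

t

/t/ is closest: same manner (stop), place distance 3 (bilabial→alveolar), same voicing; total 3. Next closest is /d/ at distance 4.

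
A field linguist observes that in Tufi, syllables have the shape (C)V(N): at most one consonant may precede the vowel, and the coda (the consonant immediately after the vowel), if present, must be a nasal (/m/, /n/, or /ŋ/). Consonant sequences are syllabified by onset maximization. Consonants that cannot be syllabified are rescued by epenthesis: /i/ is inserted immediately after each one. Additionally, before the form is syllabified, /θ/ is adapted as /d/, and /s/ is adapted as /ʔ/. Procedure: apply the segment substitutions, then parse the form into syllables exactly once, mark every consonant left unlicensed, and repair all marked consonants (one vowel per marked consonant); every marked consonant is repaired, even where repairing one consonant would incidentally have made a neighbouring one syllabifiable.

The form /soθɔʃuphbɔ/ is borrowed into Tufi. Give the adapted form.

ʔodɔʃupihibɔ

Substitution: /s/ → /ʔ/, /θ/ → /d/, giving /ʔodɔʃuphbɔ/.
Syllabifying with onset maximization leaves /p/, /h/ stranded (only a nasal (/m/, /n/, or /ŋ/) is licensed in coda position; onsets are limited to one consonant).
Inserting the epenthetic vowel yields /p/ → /pi/, /h/ → /hi/.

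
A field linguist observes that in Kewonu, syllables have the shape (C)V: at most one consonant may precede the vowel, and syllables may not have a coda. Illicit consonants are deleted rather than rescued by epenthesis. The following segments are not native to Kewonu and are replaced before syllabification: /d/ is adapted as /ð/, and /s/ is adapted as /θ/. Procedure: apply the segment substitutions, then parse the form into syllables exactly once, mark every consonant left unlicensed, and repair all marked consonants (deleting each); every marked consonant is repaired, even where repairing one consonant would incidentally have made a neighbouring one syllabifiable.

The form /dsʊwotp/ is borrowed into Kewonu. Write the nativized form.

θʊwo

Substitution: /d/ → /ð/, /s/ → /θ/, giving /ðθʊwotp/.
The consonants /ð/, /t/, /p/ cannot be parsed into a legal (C)V syllable (no codas are permitted; onsets are limited to one consonant).
Deletion applies to /ð/, /t/, /p/.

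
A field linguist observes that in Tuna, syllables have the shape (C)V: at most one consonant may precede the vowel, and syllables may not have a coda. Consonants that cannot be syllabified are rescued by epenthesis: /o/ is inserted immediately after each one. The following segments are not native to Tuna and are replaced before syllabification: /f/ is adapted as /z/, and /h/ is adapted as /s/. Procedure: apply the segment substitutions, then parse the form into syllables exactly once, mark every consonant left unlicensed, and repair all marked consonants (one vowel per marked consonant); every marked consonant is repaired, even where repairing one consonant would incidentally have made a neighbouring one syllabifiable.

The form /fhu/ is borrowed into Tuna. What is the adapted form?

zosu

Substitution: /f/ → /z/, /h/ → /s/, giving /zsu/.
Under (C)V, the unsyllabifiable consonants are /z/ (no codas are permitted; onsets are limited to one consonant).
Epenthesis after each stranded consonant: /z/ → /zo/.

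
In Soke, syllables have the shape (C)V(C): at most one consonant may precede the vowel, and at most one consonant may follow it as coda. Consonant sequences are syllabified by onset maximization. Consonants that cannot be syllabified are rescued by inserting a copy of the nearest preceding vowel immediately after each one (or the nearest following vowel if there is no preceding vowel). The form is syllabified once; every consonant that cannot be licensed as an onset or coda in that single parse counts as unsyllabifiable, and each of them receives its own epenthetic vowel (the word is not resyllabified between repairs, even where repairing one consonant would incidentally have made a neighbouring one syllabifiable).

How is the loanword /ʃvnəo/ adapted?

The consonants /ʃ/, /v/ cannot be parsed into a legal (C)V(C) syllable (at most one coda consonant is licensed; onsets are limited to one consonant).
Epenthesis after each stranded consonant: /ʃ/ → /ʃə/, /v/ → /və/.

ʃəvənəo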